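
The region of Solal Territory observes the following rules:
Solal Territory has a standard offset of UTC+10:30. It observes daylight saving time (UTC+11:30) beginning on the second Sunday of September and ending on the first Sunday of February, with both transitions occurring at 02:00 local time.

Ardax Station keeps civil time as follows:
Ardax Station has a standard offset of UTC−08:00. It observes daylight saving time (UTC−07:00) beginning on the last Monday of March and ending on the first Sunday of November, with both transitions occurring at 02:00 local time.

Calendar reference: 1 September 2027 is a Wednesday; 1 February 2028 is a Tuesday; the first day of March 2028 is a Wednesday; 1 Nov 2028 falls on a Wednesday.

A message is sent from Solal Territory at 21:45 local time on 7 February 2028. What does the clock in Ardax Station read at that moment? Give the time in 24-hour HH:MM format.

1 September 2027 is a Wednesday, so the first Sunday is September 5 and the second is September 12.
1 February 2028 is a Tuesday, so the first Sunday is February 6.
Daylight saving runs 12 September 2027 – 6 February 2028; 7 February 2028 is outside that window, so Solal Territory is on standard time at UTC+10:30.
21:45 Solal Territory − 10h30m = 11:15 UTC.
1 March 2028 is a Wednesday, so Mondays fall on 6, 13, 20, 27; the last is March 27.
1 November 2028 is a Wednesday, so the first Sunday is November 5.
At the standard offset (UTC−08:00), 11:15 UTC − 8h = 03:15 Ardax Station standard time.
Daylight saving runs 27 March – 5 November; the standard-time date in Ardax Station, 7 February 2028, is outside that window, so Ardax Station is on standard time at UTC−08:00.
11:15 UTC − 8h = 03:15 Ardax Station.

03:15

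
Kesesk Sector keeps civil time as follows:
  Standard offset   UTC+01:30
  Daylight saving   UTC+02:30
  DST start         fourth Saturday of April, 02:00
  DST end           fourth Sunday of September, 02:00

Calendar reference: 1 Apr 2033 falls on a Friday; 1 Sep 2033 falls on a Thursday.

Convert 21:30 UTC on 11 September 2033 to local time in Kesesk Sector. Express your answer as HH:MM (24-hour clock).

1 April 2033 is a Friday, so the first Saturday is April 2 and the fourth is April 23.
1 September 2033 is a Thursday, so the first Sunday is September 4 and the fourth is September 25.
At the standard offset (UTC+01:30), 21:30 UTC + 1h30m = 23:00 Kesesk Sector standard time.
The standard-time date in Kesesk Sector, 11 September 2033, lies within the daylight-saving period (23 April – 25 September), so Kesesk Sector is on daylight time, UTC+02:30.
21:30 UTC + 2h30m = 00:00 local (rolling into the next day, 12 September 2033).

00:00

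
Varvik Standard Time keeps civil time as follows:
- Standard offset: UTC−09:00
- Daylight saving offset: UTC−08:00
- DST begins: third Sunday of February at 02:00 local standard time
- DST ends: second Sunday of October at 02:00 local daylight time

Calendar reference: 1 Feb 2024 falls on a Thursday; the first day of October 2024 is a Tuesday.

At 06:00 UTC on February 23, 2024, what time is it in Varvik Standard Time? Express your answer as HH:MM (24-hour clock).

1 February 2024 is a Thursday, so the first Sunday is February 4 and the third is February 18.
1 October 2024 is a Tuesday, so the first Sunday is October 6 and the second is October 13.
At the standard offset (UTC−09:00), 06:00 UTC − 9h = 21:00 Varvik Standard Time standard time (rolling into the previous day, 22 February 2024).
The standard-time date in Varvik Standard Time, February 22, 2024, falls between 18 February and 13 October, so daylight saving is in effect and Varvik Standard Time is at UTC−08:00.
06:00 UTC − 8h = 22:00 local (rolling into the previous day, 22 February 2024).

22:00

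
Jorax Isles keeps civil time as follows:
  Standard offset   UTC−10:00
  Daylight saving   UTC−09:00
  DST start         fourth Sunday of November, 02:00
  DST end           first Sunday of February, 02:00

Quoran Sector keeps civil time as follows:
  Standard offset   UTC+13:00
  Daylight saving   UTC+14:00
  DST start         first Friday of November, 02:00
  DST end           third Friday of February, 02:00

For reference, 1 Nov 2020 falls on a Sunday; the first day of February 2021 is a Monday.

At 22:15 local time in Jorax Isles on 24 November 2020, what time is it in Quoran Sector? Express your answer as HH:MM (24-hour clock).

1 November 2020 is a Sunday, so the first Sunday is November 1 and the fourth is November 22.
1 February 2021 is a Monday, so the first Sunday is February 7.
24 November 2020 lies within the daylight-saving period (22 November 2020 – 7 February 2021), so Jorax Isles is on daylight time, UTC−09:00.
22:15 Jorax Isles + 9h = 07:15 UTC (rolling into the next day, 25 November 2020).
1 November 2020 is a Sunday, so the first Friday is November 6.
1 February 2021 is a Monday, so the first Friday is February 5 and the third is February 19.
At the standard offset (UTC+13:00), 07:15 UTC + 13h = 20:15 Quoran Sector standard time.
The standard-time date in Quoran Sector, 25 November 2020, falls between 6 November 2020 and 19 February 2021, so daylight saving is in effect and Quoran Sector is at UTC+14:00.
07:15 UTC + 14h = 21:15 Quoran Sector.

21:15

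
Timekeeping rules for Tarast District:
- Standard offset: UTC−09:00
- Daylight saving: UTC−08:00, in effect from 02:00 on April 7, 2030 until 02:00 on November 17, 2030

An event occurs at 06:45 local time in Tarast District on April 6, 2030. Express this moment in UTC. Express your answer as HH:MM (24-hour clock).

Daylight saving runs 7 April – 17 November; April 6, 2030 is outside that window, so Tarast District is on standard time at UTC−09:00.
06:45 local + 9h = 15:45 UTC.

15:45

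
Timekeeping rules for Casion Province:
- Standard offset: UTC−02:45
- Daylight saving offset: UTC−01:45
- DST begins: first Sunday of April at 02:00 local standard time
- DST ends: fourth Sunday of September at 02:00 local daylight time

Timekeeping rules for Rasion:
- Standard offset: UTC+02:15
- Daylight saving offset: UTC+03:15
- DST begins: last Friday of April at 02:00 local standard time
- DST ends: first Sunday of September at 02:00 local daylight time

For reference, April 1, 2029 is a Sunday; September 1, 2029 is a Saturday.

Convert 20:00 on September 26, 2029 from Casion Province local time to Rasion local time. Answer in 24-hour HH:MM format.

01:00

1 April 2029 is a Sunday, so the first Sunday is April 1.
1 September 2029 is a Saturday, so the first Sunday is September 2 and the fourth is September 23.
September 26, 2029 does not fall between 1 April and 23 September, so daylight saving is not in effect and Casion Province is at UTC−02:45.
20:00 Casion Province + 2h45m = 22:45 UTC.
1 April 2029 is a Sunday, so Fridays fall on 6, 13, 20, 27; the last is April 27.
1 September 2029 is a Saturday, so the first Sunday is September 2.
At the standard offset (UTC+02:15), 22:45 UTC + 2h15m = 01:00 Rasion standard time (rolling into the next day, 27 September 2029).
The standard-time date in Rasion, September 27, 2029, is outside the daylight-saving period (27 April – 2 September), so Rasion is on standard time, UTC+02:15.
22:45 UTC + 2h15m = 01:00 Rasion (rolling into the next day, 27 September 2029).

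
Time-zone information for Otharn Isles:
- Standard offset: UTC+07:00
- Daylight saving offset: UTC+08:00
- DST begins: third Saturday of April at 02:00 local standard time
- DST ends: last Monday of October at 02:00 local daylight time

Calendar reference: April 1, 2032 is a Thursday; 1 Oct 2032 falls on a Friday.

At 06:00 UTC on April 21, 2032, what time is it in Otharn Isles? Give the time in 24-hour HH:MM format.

14:00

1 April 2032 is a Thursday, so the first Saturday is April 3 and the third is April 17.
1 October 2032 is a Friday, so Mondays fall on 4, 11, 18, 25; the last is October 25.
At the standard offset (UTC+07:00), 06:00 UTC + 7h = 13:00 Otharn Isles standard time.
Daylight saving runs 17 April – 25 October; the standard-time date in Otharn Isles, April 21, 2032, is inside that window, so Otharn Isles is at UTC+08:00.
06:00 UTC + 8h = 14:00 local.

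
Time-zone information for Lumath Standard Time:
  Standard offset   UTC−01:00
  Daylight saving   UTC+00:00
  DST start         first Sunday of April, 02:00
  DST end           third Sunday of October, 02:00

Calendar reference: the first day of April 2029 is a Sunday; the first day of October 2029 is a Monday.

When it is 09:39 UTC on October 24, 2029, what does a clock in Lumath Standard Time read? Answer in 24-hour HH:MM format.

08:39

1 April 2029 is a Sunday, so the first Sunday is April 1.
1 October 2029 is a Monday, so the first Sunday is October 7 and the third is October 21.
At the standard offset (UTC−01:00), 09:39 UTC − 1h = 08:39 Lumath Standard Time standard time.
The standard-time date in Lumath Standard Time, October 24, 2029, does not fall between 1 April and 21 October, so daylight saving is not in effect and Lumath Standard Time is at UTC−01:00.
09:39 UTC − 1h = 08:39 local.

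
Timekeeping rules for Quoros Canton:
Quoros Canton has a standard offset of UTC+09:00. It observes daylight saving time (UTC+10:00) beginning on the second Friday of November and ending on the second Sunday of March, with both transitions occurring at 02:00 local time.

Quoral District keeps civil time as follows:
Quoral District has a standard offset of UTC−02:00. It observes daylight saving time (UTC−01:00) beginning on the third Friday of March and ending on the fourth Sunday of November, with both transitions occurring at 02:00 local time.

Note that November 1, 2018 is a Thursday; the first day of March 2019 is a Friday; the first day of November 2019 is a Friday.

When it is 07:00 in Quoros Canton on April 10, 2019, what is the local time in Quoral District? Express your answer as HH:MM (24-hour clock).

21:00

1 November 2018 is a Thursday, so the first Friday is November 2 and the second is November 9.
1 March 2019 is a Friday, so the first Sunday is March 3 and the second is March 10.
April 10, 2019 does not fall between 9 November 2018 and 10 March 2019, so daylight saving is not in effect and Quoros Canton is at UTC+09:00.
07:00 Quoros Canton − 9h = 22:00 UTC (rolling into the previous day, 9 April 2019).
1 March 2019 is a Friday, so the first Friday is March 1 and the third is March 15.
1 November 2019 is a Friday, so the first Sunday is November 3 and the fourth is November 24.
At the standard offset (UTC−02:00), 22:00 UTC − 2h = 20:00 Quoral District standard time.
The standard-time date in Quoral District, April 9, 2019, falls between 15 March and 24 November, so daylight saving is in effect and Quoral District is at UTC−01:00.
22:00 UTC − 1h = 21:00 Quoral District.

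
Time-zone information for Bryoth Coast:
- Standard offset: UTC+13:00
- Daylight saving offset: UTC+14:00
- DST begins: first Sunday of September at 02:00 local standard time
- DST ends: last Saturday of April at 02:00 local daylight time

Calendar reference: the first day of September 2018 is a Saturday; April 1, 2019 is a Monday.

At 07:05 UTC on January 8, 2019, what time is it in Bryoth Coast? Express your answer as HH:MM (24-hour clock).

21:05

1 September 2018 is a Saturday, so the first Sunday is September 2.
1 April 2019 is a Monday, so Saturdays fall on 6, 13, 20, 27; the last is April 27.
At the standard offset (UTC+13:00), 07:05 UTC + 13h = 20:05 Bryoth Coast standard time.
Daylight saving runs 2 September 2018 – 27 April 2019; the standard-time date in Bryoth Coast, January 8, 2019, is inside that window, so Bryoth Coast is at UTC+14:00.
07:05 UTC + 14h = 21:05 local.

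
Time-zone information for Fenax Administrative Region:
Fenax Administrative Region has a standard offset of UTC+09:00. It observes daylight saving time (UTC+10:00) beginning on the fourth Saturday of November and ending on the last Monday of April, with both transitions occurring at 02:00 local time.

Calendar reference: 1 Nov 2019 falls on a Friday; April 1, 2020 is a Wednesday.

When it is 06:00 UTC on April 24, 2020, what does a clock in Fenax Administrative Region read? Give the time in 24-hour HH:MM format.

1 November 2019 is a Friday, so the first Saturday is November 2 and the fourth is November 23.
1 April 2020 is a Wednesday, so Mondays fall on 6, 13, 20, 27; the last is April 27.
At the standard offset (UTC+09:00), 06:00 UTC + 9h = 15:00 Fenax Administrative Region standard time.
Daylight saving runs 23 November 2019 – 27 April 2020; the standard-time date in Fenax Administrative Region, April 24, 2020, is inside that window, so Fenax Administrative Region is at UTC+10:00.
06:00 UTC + 10h = 16:00 local.

16:00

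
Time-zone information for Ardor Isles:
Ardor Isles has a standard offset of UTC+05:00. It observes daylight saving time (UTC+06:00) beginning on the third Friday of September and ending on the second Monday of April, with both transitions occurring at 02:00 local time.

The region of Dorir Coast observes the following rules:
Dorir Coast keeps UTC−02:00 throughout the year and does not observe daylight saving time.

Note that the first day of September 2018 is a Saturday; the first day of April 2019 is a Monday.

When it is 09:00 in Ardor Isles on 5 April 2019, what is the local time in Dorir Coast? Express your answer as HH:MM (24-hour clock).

01:00

1 September 2018 is a Saturday, so the first Friday is September 7 and the third is September 21.
1 April 2019 is a Monday, so the first Monday is April 1 and the second is April 8.
Daylight saving runs 21 September 2018 – 8 April 2019; 5 April 2019 is inside that window, so Ardor Isles is at UTC+06:00.
09:00 Ardor Isles − 6h = 03:00 UTC.
Dorir Coast stays on UTC−02:00 all year.
03:00 UTC − 2h = 01:00 Dorir Coast.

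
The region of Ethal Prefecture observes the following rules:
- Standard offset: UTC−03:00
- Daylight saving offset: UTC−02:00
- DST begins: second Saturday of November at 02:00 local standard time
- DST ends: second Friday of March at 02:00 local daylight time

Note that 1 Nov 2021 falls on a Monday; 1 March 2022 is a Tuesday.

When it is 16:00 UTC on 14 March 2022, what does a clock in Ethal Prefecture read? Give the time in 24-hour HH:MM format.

13:00

1 November 2021 is a Monday, so the first Saturday is November 6 and the second is November 13.
1 March 2022 is a Tuesday, so the first Friday is March 4 and the second is March 11.
At the standard offset (UTC−03:00), 16:00 UTC − 3h = 13:00 Ethal Prefecture standard time.
The standard-time date in Ethal Prefecture, 14 March 2022, is outside the daylight-saving period (13 November 2021 – 11 March 2022), so Ethal Prefecture is on standard time, UTC−03:00.
16:00 UTC − 3h = 13:00 local.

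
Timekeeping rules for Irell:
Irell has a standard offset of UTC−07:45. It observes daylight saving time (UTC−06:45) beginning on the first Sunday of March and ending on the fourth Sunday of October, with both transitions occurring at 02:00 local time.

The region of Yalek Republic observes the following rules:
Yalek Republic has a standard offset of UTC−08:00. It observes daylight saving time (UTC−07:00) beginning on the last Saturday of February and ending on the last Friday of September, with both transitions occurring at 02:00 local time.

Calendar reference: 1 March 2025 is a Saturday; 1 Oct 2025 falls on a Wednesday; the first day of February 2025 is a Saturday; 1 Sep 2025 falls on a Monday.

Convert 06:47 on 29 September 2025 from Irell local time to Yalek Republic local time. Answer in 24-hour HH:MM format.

05:32

1 March 2025 is a Saturday, so the first Sunday is March 2.
1 October 2025 is a Wednesday, so the first Sunday is October 5 and the fourth is October 26.
29 September 2025 falls between 2 March and 26 October, so daylight saving is in effect and Irell is at UTC−06:45.
06:47 Irell + 6h45m = 13:32 UTC.
1 February 2025 is a Saturday, so Saturdays fall on 1, 8, 15, 22; the last is February 22.
1 September 2025 is a Monday, so Fridays fall on 5, 12, 19, 26; the last is September 26.
At the standard offset (UTC−08:00), 13:32 UTC − 8h = 05:32 Yalek Republic standard time.
The standard-time date in Yalek Republic, 29 September 2025, is outside the daylight-saving period (22 February – 26 September), so Yalek Republic is on standard time, UTC−08:00.
13:32 UTC − 8h = 05:32 Yalek Republic.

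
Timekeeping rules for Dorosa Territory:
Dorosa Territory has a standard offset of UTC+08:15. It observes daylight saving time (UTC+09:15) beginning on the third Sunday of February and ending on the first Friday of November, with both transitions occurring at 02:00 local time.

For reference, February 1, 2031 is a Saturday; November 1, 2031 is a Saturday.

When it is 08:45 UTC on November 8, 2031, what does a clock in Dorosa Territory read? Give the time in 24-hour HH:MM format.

17:00

1 February 2031 is a Saturday, so the first Sunday is February 2 and the third is February 16.
1 November 2031 is a Saturday, so the first Friday is November 7.
At the standard offset (UTC+08:15), 08:45 UTC + 8h15m = 17:00 Dorosa Territory standard time.
Daylight saving runs 16 February – 7 November; the standard-time date in Dorosa Territory, November 8, 2031, is outside that window, so Dorosa Territory is on standard time at UTC+08:15.
08:45 UTC + 8h15m = 17:00 local.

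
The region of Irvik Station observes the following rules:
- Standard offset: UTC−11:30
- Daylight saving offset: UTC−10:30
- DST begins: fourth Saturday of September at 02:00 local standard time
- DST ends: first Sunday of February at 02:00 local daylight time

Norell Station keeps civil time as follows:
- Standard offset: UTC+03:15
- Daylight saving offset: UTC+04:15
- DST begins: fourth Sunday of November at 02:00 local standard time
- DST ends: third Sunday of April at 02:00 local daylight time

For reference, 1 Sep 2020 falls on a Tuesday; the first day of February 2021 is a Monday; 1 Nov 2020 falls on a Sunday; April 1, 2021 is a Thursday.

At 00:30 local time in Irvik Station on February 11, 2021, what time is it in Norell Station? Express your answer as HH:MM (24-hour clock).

1 September 2020 is a Tuesday, so the first Saturday is September 5 and the fourth is September 26.
1 February 2021 is a Monday, so the first Sunday is February 7.
Daylight saving runs 26 September 2020 – 7 February 2021; February 11, 2021 is outside that window, so Irvik Station is on standard time at UTC−11:30.
00:30 Irvik Station + 11h30m = 12:00 UTC.
1 November 2020 is a Sunday, so the first Sunday is November 1 and the fourth is November 22.
1 April 2021 is a Thursday, so the first Sunday is April 4 and the third is April 18.
At the standard offset (UTC+03:15), 12:00 UTC + 3h15m = 15:15 Norell Station standard time.
The standard-time date in Norell Station, February 11, 2021, lies within the daylight-saving period (22 November 2020 – 18 April 2021), so Norell Station is on daylight time, UTC+04:15.
12:00 UTC + 4h15m = 16:15 Norell Station.

16:15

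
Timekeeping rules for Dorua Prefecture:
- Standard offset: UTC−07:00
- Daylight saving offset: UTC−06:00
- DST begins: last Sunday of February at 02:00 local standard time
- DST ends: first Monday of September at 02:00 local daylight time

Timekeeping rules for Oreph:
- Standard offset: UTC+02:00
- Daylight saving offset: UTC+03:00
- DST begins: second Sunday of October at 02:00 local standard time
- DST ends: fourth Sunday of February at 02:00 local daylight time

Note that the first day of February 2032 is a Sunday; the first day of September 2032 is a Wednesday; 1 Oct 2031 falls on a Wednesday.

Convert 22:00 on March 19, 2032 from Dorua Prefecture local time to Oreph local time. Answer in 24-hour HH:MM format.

1 February 2032 is a Sunday, so Sundays fall on 1, 8, 15, 22, 29; the last is February 29.
1 September 2032 is a Wednesday, so the first Monday is September 6.
Daylight saving runs 29 February – 6 September; March 19, 2032 is inside that window, so Dorua Prefecture is at UTC−06:00.
22:00 Dorua Prefecture + 6h = 04:00 UTC (rolling into the next day, 20 March 2032).
1 October 2031 is a Wednesday, so the first Sunday is October 5 and the second is October 12.
1 February 2032 is a Sunday, so the first Sunday is February 1 and the fourth is February 22.
At the standard offset (UTC+02:00), 04:00 UTC + 2h = 06:00 Oreph standard time.
Daylight saving runs 12 October 2031 – 22 February 2032; the standard-time date in Oreph, March 20, 2032, is outside that window, so Oreph is on standard time at UTC+02:00.
04:00 UTC + 2h = 06:00 Oreph.

06:00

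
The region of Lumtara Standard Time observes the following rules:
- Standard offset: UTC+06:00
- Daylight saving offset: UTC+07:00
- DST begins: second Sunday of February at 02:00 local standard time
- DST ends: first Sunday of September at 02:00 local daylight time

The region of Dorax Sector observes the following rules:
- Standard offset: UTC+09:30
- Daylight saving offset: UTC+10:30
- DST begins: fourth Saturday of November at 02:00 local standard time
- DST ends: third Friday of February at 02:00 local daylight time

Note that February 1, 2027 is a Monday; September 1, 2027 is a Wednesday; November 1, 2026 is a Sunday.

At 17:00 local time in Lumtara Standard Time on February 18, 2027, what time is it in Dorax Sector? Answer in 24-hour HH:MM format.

1 February 2027 is a Monday, so the first Sunday is February 7 and the second is February 14.
1 September 2027 is a Wednesday, so the first Sunday is September 5.
February 18, 2027 falls between 14 February and 5 September, so daylight saving is in effect and Lumtara Standard Time is at UTC+07:00.
17:00 Lumtara Standard Time − 7h = 10:00 UTC.
1 November 2026 is a Sunday, so the first Saturday is November 7 and the fourth is November 28.
1 February 2027 is a Monday, so the first Friday is February 5 and the third is February 19.
At the standard offset (UTC+09:30), 10:00 UTC + 9h30m = 19:30 Dorax Sector standard time.
The standard-time date in Dorax Sector, February 18, 2027, lies within the daylight-saving period (28 November 2026 – 19 February 2027), so Dorax Sector is on daylight time, UTC+10:30.
10:00 UTC + 10h30m = 20:30 Dorax Sector.

20:30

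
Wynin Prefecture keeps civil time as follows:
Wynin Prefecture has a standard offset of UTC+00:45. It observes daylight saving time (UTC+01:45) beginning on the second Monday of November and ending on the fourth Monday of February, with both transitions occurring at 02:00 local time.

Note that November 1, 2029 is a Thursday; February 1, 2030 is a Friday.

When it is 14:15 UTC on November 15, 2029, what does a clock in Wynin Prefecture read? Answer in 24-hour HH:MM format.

16:00

1 November 2029 is a Thursday, so the first Monday is November 5 and the second is November 12.
1 February 2030 is a Friday, so the first Monday is February 4 and the fourth is February 25.
At the standard offset (UTC+00:45), 14:15 UTC + 0h45m = 15:00 Wynin Prefecture standard time.
The standard-time date in Wynin Prefecture, November 15, 2029, lies within the daylight-saving period (12 November 2029 – 25 February 2030), so Wynin Prefecture is on daylight time, UTC+01:45.
14:15 UTC + 1h45m = 16:00 local.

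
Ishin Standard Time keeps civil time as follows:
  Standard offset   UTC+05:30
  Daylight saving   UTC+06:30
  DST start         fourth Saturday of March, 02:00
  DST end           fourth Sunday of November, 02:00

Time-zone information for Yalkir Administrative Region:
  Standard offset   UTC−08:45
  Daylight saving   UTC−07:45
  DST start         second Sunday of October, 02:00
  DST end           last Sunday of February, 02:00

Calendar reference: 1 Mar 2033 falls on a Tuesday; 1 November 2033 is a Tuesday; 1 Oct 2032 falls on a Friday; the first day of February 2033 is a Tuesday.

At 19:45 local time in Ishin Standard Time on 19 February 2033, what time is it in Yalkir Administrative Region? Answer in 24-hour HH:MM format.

06:30

1 March 2033 is a Tuesday, so the first Saturday is March 5 and the fourth is March 26.
1 November 2033 is a Tuesday, so the first Sunday is November 6 and the fourth is November 27.
Daylight saving runs 26 March – 27 November; 19 February 2033 is outside that window, so Ishin Standard Time is on standard time at UTC+05:30.
19:45 Ishin Standard Time − 5h30m = 14:15 UTC.
1 October 2032 is a Friday, so the first Sunday is October 3 and the second is October 10.
1 February 2033 is a Tuesday, so Sundays fall on 6, 13, 20, 27; the last is February 27.
At the standard offset (UTC−08:45), 14:15 UTC − 8h45m = 05:30 Yalkir Administrative Region standard time.
The standard-time date in Yalkir Administrative Region, 19 February 2033, falls between 10 October 2032 and 27 February 2033, so daylight saving is in effect and Yalkir Administrative Region is at UTC−07:45.
14:15 UTC − 7h45m = 06:30 Yalkir Administrative Region.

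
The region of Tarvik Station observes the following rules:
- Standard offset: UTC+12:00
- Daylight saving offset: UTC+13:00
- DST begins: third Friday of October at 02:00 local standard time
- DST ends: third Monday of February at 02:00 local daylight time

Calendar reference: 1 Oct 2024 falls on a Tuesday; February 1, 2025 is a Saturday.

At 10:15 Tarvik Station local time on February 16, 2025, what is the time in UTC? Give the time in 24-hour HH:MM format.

1 October 2024 is a Tuesday, so the first Friday is October 4 and the third is October 18.
1 February 2025 is a Saturday, so the first Monday is February 3 and the third is February 17.
February 16, 2025 lies within the daylight-saving period (18 October 2024 – 17 February 2025), so Tarvik Station is on daylight time, UTC+13:00.
10:15 local − 13h = 21:15 UTC (rolling into the previous day, 15 February 2025).

21:15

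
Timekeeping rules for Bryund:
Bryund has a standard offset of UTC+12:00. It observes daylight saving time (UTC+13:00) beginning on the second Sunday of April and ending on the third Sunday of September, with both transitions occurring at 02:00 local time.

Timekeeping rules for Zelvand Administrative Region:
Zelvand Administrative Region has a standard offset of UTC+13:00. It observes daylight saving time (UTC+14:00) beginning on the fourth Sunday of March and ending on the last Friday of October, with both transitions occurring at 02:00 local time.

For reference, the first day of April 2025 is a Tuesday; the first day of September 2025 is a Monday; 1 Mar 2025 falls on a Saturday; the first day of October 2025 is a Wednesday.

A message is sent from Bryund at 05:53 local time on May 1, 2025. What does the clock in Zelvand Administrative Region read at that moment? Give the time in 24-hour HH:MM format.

06:53

1 April 2025 is a Tuesday, so the first Sunday is April 6 and the second is April 13.
1 September 2025 is a Monday, so the first Sunday is September 7 and the third is September 21.
Daylight saving runs 13 April – 21 September; May 1, 2025 is inside that window, so Bryund is at UTC+13:00.
05:53 Bryund − 13h = 16:53 UTC (rolling into the previous day, 30 April 2025).
1 March 2025 is a Saturday, so the first Sunday is March 2 and the fourth is March 23.
1 October 2025 is a Wednesday, so Fridays fall on 3, 10, 17, 24, 31; the last is October 31.
At the standard offset (UTC+13:00), 16:53 UTC + 13h = 05:53 Zelvand Administrative Region standard time (rolling into the next day, 1 May 2025).
The standard-time date in Zelvand Administrative Region, May 1, 2025, lies within the daylight-saving period (23 March – 31 October), so Zelvand Administrative Region is on daylight time, UTC+14:00.
16:53 UTC + 14h = 06:53 Zelvand Administrative Region (rolling into the next day, 1 May 2025).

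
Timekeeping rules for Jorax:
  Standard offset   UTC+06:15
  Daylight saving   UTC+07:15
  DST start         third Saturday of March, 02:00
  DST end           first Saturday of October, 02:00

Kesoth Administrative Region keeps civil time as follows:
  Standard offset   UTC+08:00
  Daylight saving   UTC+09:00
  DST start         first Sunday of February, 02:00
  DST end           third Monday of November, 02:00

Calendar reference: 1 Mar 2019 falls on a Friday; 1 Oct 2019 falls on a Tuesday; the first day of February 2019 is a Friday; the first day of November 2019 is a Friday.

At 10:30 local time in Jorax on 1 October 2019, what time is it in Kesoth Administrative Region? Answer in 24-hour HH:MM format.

12:15

1 March 2019 is a Friday, so the first Saturday is March 2 and the third is March 16.
1 October 2019 is a Tuesday, so the first Saturday is October 5.
Daylight saving runs 16 March – 5 October; 1 October 2019 is inside that window, so Jorax is at UTC+07:15.
10:30 Jorax − 7h15m = 03:15 UTC.
1 February 2019 is a Friday, so the first Sunday is February 3.
1 November 2019 is a Friday, so the first Monday is November 4 and the third is November 18.
At the standard offset (UTC+08:00), 03:15 UTC + 8h = 11:15 Kesoth Administrative Region standard time.
The standard-time date in Kesoth Administrative Region, 1 October 2019, lies within the daylight-saving period (3 February – 18 November), so Kesoth Administrative Region is on daylight time, UTC+09:00.
03:15 UTC + 9h = 12:15 Kesoth Administrative Region.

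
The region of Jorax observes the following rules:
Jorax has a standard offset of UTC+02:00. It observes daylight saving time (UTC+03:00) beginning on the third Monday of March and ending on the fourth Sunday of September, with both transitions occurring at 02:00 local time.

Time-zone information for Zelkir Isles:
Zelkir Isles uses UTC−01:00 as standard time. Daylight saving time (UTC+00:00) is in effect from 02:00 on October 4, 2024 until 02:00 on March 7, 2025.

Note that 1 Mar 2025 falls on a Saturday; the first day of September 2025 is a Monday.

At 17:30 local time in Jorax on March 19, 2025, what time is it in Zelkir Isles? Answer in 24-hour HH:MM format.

1 March 2025 is a Saturday, so the first Monday is March 3 and the third is March 17.
1 September 2025 is a Monday, so the first Sunday is September 7 and the fourth is September 28.
March 19, 2025 falls between 17 March and 28 September, so daylight saving is in effect and Jorax is at UTC+03:00.
17:30 Jorax − 3h = 14:30 UTC.
At the standard offset (UTC−01:00), 14:30 UTC − 1h = 13:30 Zelkir Isles standard time.
The standard-time date in Zelkir Isles, March 19, 2025, is outside the daylight-saving period (4 October 2024 – 7 March 2025), so Zelkir Isles is on standard time, UTC−01:00.
14:30 UTC − 1h = 13:30 Zelkir Isles.

13:30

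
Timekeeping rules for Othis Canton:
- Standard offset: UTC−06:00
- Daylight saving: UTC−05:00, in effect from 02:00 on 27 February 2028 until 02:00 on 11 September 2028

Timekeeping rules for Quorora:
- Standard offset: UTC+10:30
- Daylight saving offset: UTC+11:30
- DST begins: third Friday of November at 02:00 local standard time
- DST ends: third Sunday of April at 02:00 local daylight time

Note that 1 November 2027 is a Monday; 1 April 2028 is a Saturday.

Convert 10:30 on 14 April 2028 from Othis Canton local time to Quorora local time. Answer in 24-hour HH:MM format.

14 April 2028 falls between 27 February and 11 September, so daylight saving is in effect and Othis Canton is at UTC−05:00.
10:30 Othis Canton + 5h = 15:30 UTC.
1 November 2027 is a Monday, so the first Friday is November 5 and the third is November 19.
1 April 2028 is a Saturday, so the first Sunday is April 2 and the third is April 16.
At the standard offset (UTC+10:30), 15:30 UTC + 10h30m = 02:00 Quorora standard time (rolling into the next day, 15 April 2028).
Daylight saving runs 19 November 2027 – 16 April 2028; the standard-time date in Quorora, 15 April 2028, is inside that window, so Quorora is at UTC+11:30.
15:30 UTC + 11h30m = 03:00 Quorora (rolling into the next day, 15 April 2028).

03:00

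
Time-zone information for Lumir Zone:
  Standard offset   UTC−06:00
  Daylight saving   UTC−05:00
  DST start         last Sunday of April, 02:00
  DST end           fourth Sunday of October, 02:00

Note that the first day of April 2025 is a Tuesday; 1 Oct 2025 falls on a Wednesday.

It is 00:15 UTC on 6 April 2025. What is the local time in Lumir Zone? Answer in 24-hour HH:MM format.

18:15

1 April 2025 is a Tuesday, so Sundays fall on 6, 13, 20, 27; the last is April 27.
1 October 2025 is a Wednesday, so the first Sunday is October 5 and the fourth is October 26.
At the standard offset (UTC−06:00), 00:15 UTC − 6h = 18:15 Lumir Zone standard time (rolling into the previous day, 5 April 2025).
The standard-time date in Lumir Zone, 5 April 2025, does not fall between 27 April and 26 October, so daylight saving is not in effect and Lumir Zone is at UTC−06:00.
00:15 UTC − 6h = 18:15 local (rolling into the previous day, 5 April 2025).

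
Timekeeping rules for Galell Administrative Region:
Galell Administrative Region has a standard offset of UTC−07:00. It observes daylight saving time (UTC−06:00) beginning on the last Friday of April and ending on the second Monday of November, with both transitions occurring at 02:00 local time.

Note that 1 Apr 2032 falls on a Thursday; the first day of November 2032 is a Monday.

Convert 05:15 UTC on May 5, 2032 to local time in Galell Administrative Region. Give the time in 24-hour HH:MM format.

1 April 2032 is a Thursday, so Fridays fall on 2, 9, 16, 23, 30; the last is April 30.
1 November 2032 is a Monday, so the first Monday is November 1 and the second is November 8.
At the standard offset (UTC−07:00), 05:15 UTC − 7h = 22:15 Galell Administrative Region standard time (rolling into the previous day, 4 May 2032).
The standard-time date in Galell Administrative Region, May 4, 2032, falls between 30 April and 8 November, so daylight saving is in effect and Galell Administrative Region is at UTC−06:00.
05:15 UTC − 6h = 23:15 local (rolling into the previous day, 4 May 2032).

23:15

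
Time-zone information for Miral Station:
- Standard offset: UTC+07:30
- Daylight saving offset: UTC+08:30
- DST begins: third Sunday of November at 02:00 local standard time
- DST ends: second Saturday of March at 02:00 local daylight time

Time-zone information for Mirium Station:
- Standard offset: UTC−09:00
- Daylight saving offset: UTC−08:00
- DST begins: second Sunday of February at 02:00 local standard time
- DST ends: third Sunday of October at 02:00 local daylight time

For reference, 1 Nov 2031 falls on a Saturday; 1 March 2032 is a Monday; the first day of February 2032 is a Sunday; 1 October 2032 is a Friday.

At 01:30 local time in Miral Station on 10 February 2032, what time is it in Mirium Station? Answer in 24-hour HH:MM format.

09:00

1 November 2031 is a Saturday, so the first Sunday is November 2 and the third is November 16.
1 March 2032 is a Monday, so the first Saturday is March 6 and the second is March 13.
10 February 2032 lies within the daylight-saving period (16 November 2031 – 13 March 2032), so Miral Station is on daylight time, UTC+08:30.
01:30 Miral Station − 8h30m = 17:00 UTC (rolling into the previous day, 9 February 2032).
1 February 2032 is a Sunday, so the first Sunday is February 1 and the second is February 8.
1 October 2032 is a Friday, so the first Sunday is October 3 and the third is October 17.
At the standard offset (UTC−09:00), 17:00 UTC − 9h = 08:00 Mirium Station standard time.
Daylight saving runs 8 February – 17 October; the standard-time date in Mirium Station, 9 February 2032, is inside that window, so Mirium Station is at UTC−08:00.
17:00 UTC − 8h = 09:00 Mirium Station.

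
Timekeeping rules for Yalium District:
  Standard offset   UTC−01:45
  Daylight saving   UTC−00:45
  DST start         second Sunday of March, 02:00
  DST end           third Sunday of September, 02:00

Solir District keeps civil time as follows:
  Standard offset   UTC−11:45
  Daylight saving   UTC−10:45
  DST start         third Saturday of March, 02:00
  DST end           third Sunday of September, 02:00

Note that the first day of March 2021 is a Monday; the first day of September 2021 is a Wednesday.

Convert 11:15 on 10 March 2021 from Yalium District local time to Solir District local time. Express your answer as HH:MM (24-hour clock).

01:15

1 March 2021 is a Monday, so the first Sunday is March 7 and the second is March 14.
1 September 2021 is a Wednesday, so the first Sunday is September 5 and the third is September 19.
Daylight saving runs 14 March – 19 September; 10 March 2021 is outside that window, so Yalium District is on standard time at UTC−01:45.
11:15 Yalium District + 1h45m = 13:00 UTC.
1 March 2021 is a Monday, so the first Saturday is March 6 and the third is March 20.
1 September 2021 is a Wednesday, so the first Sunday is September 5 and the third is September 19.
At the standard offset (UTC−11:45), 13:00 UTC − 11h45m = 01:15 Solir District standard time.
Daylight saving runs 20 March – 19 September; the standard-time date in Solir District, 10 March 2021, is outside that window, so Solir District is on standard time at UTC−11:45.
13:00 UTC − 11h45m = 01:15 Solir District.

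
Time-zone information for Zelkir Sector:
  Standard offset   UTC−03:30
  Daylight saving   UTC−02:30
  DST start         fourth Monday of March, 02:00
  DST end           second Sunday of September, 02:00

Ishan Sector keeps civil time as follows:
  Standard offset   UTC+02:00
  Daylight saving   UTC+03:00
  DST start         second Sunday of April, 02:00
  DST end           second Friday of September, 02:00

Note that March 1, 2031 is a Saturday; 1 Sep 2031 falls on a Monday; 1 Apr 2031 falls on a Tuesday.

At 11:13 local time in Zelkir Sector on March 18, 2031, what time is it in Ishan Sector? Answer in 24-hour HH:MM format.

16:43

1 March 2031 is a Saturday, so the first Monday is March 3 and the fourth is March 24.
1 September 2031 is a Monday, so the first Sunday is September 7 and the second is September 14.
Daylight saving runs 24 March – 14 September; March 18, 2031 is outside that window, so Zelkir Sector is on standard time at UTC−03:30.
11:13 Zelkir Sector + 3h30m = 14:43 UTC.
1 April 2031 is a Tuesday, so the first Sunday is April 6 and the second is April 13.
1 September 2031 is a Monday, so the first Friday is September 5 and the second is September 12.
At the standard offset (UTC+02:00), 14:43 UTC + 2h = 16:43 Ishan Sector standard time.
Daylight saving runs 13 April – 12 September; the standard-time date in Ishan Sector, March 18, 2031, is outside that window, so Ishan Sector is on standard time at UTC+02:00.
14:43 UTC + 2h = 16:43 Ishan Sector.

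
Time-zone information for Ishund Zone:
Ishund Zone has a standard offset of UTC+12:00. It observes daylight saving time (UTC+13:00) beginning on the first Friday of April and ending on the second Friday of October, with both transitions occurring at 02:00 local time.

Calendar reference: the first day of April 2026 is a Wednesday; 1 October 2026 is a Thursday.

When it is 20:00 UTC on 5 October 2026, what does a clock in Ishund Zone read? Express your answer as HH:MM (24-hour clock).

09:00

1 April 2026 is a Wednesday, so the first Friday is April 3.
1 October 2026 is a Thursday, so the first Friday is October 2 and the second is October 9.
At the standard offset (UTC+12:00), 20:00 UTC + 12h = 08:00 Ishund Zone standard time (rolling into the next day, 6 October 2026).
Daylight saving runs 3 April – 9 October; the standard-time date in Ishund Zone, 6 October 2026, is inside that window, so Ishund Zone is at UTC+13:00.
20:00 UTC + 13h = 09:00 local (rolling into the next day, 6 October 2026).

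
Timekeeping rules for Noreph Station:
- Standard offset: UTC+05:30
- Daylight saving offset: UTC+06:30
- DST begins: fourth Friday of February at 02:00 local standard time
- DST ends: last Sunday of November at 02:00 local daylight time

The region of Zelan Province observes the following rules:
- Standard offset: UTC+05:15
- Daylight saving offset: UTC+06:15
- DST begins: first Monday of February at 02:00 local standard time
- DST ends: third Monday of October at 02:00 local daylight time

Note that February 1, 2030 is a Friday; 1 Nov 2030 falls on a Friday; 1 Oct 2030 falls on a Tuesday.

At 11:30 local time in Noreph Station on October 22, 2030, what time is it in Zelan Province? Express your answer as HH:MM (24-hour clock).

10:15

1 February 2030 is a Friday, so the first Friday is February 1 and the fourth is February 22.
1 November 2030 is a Friday, so Sundays fall on 3, 10, 17, 24; the last is November 24.
October 22, 2030 falls between 22 February and 24 November, so daylight saving is in effect and Noreph Station is at UTC+06:30.
11:30 Noreph Station − 6h30m = 05:00 UTC.
1 February 2030 is a Friday, so the first Monday is February 4.
1 October 2030 is a Tuesday, so the first Monday is October 7 and the third is October 21.
At the standard offset (UTC+05:15), 05:00 UTC + 5h15m = 10:15 Zelan Province standard time.
The standard-time date in Zelan Province, October 22, 2030, is outside the daylight-saving period (4 February – 21 October), so Zelan Province is on standard time, UTC+05:15.
05:00 UTC + 5h15m = 10:15 Zelan Province.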